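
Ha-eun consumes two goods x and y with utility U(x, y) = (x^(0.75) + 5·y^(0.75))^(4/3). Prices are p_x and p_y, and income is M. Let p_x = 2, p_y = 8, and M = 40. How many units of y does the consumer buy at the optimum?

y* = 4.5356

Substitute y = (y/x)·x into the budget: x* = M/(p_x + p_y·(y/x)).
Numerically y/x = 2.441406, so x* = 40/(2 + 8·2.441406) = 1.8578 and y* = 2.441406·1.8578 = 4.5356.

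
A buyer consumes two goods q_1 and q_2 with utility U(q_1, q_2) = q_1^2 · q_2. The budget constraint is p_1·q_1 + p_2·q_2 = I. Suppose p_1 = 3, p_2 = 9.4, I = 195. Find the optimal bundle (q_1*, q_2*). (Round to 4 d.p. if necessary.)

The MRS is 2·q_2/q_1. Set MRS = p_1/p_2.
Rearranging, p_2·q_2 = (1/2)·p_1·q_1. Substituting into the budget gives p_1·q_1·(1 + (1/2)) = I.
Demand: q_1*(p_1,p_2,I) = 2/3·I/p_1 and q_2* = 1/3·I/p_2.
At p_1=3, p_2=9.4, I=195: q_1* = 2/3·195/3 = 43.3333, q_2* = 6.9149.

q_1* = 43.3333, q_2* = 6.9149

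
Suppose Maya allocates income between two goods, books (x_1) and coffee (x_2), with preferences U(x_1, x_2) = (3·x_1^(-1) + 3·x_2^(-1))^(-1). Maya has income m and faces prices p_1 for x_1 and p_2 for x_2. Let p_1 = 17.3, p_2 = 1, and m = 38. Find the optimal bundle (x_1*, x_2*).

x_1* = 1.7708, x_2* = 7.3653

With the ratio pinned down, the budget gives x_1* = m/(p_1 + p_2·(x_2/x_1)) and x_2* = (x_2/x_1)·x_1*.
Numerically x_2/x_1 = 4.159327, so x_1* = 38/(17.3 + 1·4.159327) = 1.7708 and x_2* = 4.159327·1.7708 = 7.3653.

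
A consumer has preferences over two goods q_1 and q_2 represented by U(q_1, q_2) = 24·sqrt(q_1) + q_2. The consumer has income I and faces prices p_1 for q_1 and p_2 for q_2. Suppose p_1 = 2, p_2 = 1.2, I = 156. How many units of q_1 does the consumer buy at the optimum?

q_1* = 51.84

Thus q_1* = (12·p_2/p_1)² — independent of I — with the rest of income spent on q_2.
Plugging in: q_1* = (12·1.2/2)² = 51.84.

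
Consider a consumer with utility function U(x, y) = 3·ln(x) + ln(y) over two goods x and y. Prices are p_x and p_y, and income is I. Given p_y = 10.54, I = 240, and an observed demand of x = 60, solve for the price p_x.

MU_x/MU_y = (3·y)/(x); tangency sets this equal to p_x/p_y.
Rearranging, p_y·y = (1/3)·p_x·x. Substituting into the budget gives p_x·x·(1 + (1/3)) = I.
Demand: x*(p_x,p_y,I) = 0.75·I/p_x and y* = 0.25·I/p_y.
Set x* = 60 in the demand function and solve for p_x: p_x = 3.

p_x = 3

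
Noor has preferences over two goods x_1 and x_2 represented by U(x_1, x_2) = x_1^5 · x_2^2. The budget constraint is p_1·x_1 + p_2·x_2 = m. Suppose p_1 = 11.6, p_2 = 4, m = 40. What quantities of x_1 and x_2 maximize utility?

x_1* = 2.4631, x_2* = 2.8571

The MRS is (5/2)·x_2/x_1. Set MRS = p_1/p_2.
So 5·p_2·x_2 = 2·p_1·x_1; combined with the budget, a share 5/7 of income goes to x_1.
Demand: x_1*(p_1,p_2,m) = 5/7·m/p_1 and x_2* = 2/7·m/p_2.
At p_1=11.6, p_2=4, m=40: x_1* = 5/7·40/11.6 = 2.4631, x_2* = 2.8571.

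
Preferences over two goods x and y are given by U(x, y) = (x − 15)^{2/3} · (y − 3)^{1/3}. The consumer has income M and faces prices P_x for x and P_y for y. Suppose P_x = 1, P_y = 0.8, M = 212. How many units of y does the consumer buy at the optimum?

Discretionary income = 212 − 15·1 − 3·0.8 = 194.6; y* = 3 + 1/3·194.6/0.8 = 84.0833.

y* = 84.0833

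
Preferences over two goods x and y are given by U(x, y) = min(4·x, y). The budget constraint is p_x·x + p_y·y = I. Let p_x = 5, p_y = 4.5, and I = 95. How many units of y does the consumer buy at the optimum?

y* = 16.5217

Leontief preferences: the optimum is at the kink where x/1 = y/4, i.e. y = 4·x.
Budget: p_x·x + p_y·4·x = I, so (p_x + 4·p_y)·x = I.
Demand: x*(p_x,p_y,I) = I/(p_x + 4·p_y), y* = 4·I/(p_x + 4·p_y).
Here 5 + 4·4.5 = 23, giving y* = 16.5217.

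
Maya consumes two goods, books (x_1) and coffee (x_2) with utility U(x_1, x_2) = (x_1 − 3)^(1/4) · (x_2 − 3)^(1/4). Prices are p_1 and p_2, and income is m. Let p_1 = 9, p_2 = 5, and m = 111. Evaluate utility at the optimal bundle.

MRS = (x_2−3)/(x_1−3). Tangency with p_1/p_2 gives x_2−3 = (p_1/p_2)·(x_1−3).
After buying the subsistence bundle (3, 3), a share 0.5 of the remaining income goes to x_1: x_1* = 3 + 0.5·(m − 3p_1 − 3p_2)/p_1.
Discretionary income = 111 − 3·9 − 3·5 = 69; x_1* = 3 + 0.5·69/9 = 6.8333; x_2* = 3 + 0.5·69/5 = 9.9.
Utility at the optimum: U(6.8333, 9.9) = 2.2678.

V = 2.2678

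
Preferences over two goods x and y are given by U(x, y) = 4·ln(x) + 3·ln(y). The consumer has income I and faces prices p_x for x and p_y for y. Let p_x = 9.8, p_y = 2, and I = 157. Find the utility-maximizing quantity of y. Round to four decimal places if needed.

Tangency: MRS = (4/3)·y/x = p_x/p_y.
So 4·p_y·y = 3·p_x·x; combined with the budget, a share 4/7 of income goes to x.
Demand: x*(p_x,p_y,I) = 4/7·I/p_x and y* = 3/7·I/p_y.
At p_x=9.8, p_y=2, I=157: y* = 3/7·157/2 = 33.6429.

y* = 33.6429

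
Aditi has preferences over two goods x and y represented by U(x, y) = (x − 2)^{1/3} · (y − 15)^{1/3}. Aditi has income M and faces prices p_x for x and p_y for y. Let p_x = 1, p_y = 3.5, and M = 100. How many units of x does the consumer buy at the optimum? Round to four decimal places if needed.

x* = 24.75

After buying the subsistence bundle (2, 15), a share 0.5 of the remaining income goes to x: x* = 2 + 0.5·(M − 2p_x − 15p_y)/p_x.
Discretionary income = 100 − 2·1 − 15·3.5 = 45.5; x* = 2 + 0.5·45.5/1 = 24.75.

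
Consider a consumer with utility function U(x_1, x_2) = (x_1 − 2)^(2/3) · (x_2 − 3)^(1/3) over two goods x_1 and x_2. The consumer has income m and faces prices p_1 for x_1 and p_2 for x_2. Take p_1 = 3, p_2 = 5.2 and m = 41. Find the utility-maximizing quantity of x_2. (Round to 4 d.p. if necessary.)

This is Cobb-Douglas in (x_1−2, x_2−3): tangency gives 2/3·p_2·(x_2−3) = 1/3·p_1·(x_1−2).
Substituting into the budget: x_1* = 2 + 2/3·(m − 2·p_1 − 3·p_2)/p_1, and x_2* = 3 + 1/3·(…)/p_2.
Discretionary income = 41 − 2·3 − 3·5.2 = 19.4; x_2* = 3 + 1/3·19.4/5.2 = 4.2436.

x_2* = 4.2436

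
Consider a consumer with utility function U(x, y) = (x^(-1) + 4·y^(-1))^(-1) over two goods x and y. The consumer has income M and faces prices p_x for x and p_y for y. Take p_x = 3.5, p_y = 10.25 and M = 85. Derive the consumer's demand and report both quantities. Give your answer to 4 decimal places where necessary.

Substitute y = (y/x)·x into the budget: x* = M/(p_x + p_y·(y/x)).
Numerically y/x = 1.168697, so x* = 85/(3.5 + 10.25·1.168697) = 5.4913 and y* = 1.168697·5.4913 = 6.4176.

x* = 5.4913, y* = 6.4176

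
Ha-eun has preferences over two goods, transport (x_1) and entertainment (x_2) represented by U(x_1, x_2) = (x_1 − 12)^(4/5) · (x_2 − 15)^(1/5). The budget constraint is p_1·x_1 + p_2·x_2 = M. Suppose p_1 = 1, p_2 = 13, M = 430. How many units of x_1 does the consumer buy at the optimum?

MRS = 4·(x_2−15)/(x_1−12). Tangency with p_1/p_2 gives x_2−15 = (1/4)·(p_1/p_2)·(x_1−12).
After buying the subsistence bundle (12, 15), a share 0.8 of the remaining income goes to x_1: x_1* = 12 + 0.8·(M − 12p_1 − 15p_2)/p_1.
Discretionary income = 430 − 12·1 − 15·13 = 223; x_1* = 12 + 0.8·223/1 = 190.4.

x_1* = 190.4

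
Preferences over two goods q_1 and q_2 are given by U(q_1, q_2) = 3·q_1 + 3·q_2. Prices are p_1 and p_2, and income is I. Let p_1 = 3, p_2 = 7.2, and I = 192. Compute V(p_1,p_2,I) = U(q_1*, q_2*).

V = 192

Linear utility — the consumer picks whichever good has higher MU/price: 3/3 = 1 vs 3/7.2 = 0.4167.
q_1 gives more utility per dollar, so spend all income on q_1: q_1* = I/p_1, q_2* = 0.
Numerically: q_1* = 64, q_2* = 0.
Utility at the optimum: U(64, 0) = 192.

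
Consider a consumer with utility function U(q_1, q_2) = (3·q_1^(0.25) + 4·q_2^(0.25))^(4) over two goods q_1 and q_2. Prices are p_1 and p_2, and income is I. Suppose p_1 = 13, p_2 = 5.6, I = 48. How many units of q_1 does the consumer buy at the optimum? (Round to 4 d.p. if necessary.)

Substitute q_2 = (q_2/q_1)·q_1 into the budget: q_1* = I/(p_1 + p_2·(q_2/q_1)).
Numerically q_2/q_1 = 4.510854, so q_1* = 48/(13 + 5.6·4.510854) = 1.2545.

q_1* = 1.2545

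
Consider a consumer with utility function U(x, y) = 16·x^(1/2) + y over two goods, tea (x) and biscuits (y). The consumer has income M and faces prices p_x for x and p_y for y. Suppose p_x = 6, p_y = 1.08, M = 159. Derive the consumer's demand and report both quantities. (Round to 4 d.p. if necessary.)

x* = 2.0736, y* = 135.7022

Utility is quasi-linear in y; the FOC for x is 8/√x = p_x/p_y.
Solve: √x = 8·p_y/p_x, so x*(p_x,p_y) = (8·p_y/p_x)², and y* = (M − p_x·x*)/p_y.
Plugging in: x* = (8·1.08/6)² = 2.0736, y* = 135.7022.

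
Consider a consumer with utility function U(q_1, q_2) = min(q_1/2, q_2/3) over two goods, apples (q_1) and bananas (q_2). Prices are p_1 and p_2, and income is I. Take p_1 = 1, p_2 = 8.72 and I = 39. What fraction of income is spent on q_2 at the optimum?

share on q_2 = 0.929

Demand: q_1*(p_1,p_2,I) = 2·I/(2·p_1 + 3·p_2), q_2* = 3·I/(2·p_1 + 3·p_2).
Here 2·1 + 3·8.72 = 28.16, giving q_1* = 2.7699 and q_2* = 4.1548.
Expenditure on q_2: 8.72·4.1548 = 36.2301; share = 0.929.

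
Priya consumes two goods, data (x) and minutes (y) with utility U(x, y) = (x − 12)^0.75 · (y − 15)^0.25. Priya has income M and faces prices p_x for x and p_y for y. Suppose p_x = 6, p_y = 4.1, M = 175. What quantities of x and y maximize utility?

Let x' = x−12, y' = y−15. MRS = 3·y'/x' = p_x/p_y.
Substituting into the budget: x* = 12 + 0.75·(M − 12·p_x − 15·p_y)/p_x, and y* = 15 + 0.25·(…)/p_y.
Discretionary income = 175 − 12·6 − 15·4.1 = 41.5; x* = 12 + 0.75·41.5/6 = 17.1875; y* = 15 + 0.25·41.5/4.1 = 17.5305.

x* = 17.1875, y* = 17.5305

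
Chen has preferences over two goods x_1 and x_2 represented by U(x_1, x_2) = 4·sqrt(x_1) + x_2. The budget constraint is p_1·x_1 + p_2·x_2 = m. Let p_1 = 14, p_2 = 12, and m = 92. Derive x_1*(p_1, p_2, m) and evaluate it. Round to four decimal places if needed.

MU_x_1 = 2/√x_1, MU_x_2 = 1. Tangency: 2/√x_1 = p_1/p_2.
Thus x_1* = (2·p_2/p_1)² — independent of m — with the rest of income spent on x_2.
Plugging in: x_1* = (2·12/14)² = 2.9388.

x_1* = 2.9388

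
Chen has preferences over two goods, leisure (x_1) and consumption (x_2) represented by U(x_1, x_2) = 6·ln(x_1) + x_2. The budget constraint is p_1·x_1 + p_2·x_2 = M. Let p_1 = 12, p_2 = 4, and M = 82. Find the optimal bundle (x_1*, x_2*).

MU_x_1 = 6/x_1, MU_x_2 = 1. Tangency: 6/x_1 = p_1/p_2.
So x_1*(p_1,p_2) = 6·p_2/p_1, independent of income; and x_2* = (M − 6·p_2)/p_2.
At the given prices: x_1* = 6·4/12 = 2, and x_2* = 14.5.

x_1* = 2, x_2* = 14.5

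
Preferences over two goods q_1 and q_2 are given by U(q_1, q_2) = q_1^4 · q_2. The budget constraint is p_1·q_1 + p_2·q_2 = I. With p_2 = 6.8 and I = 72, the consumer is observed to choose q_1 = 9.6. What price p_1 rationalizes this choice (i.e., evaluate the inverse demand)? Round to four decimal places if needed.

p_1 = 6

MU_q_1/MU_q_2 = (4·q_2)/(q_1); tangency sets this equal to p_1/p_2.
Rearranging, p_2·q_2 = (1/4)·p_1·q_1. Substituting into the budget gives p_1·q_1·(1 + (1/4)) = I.
Demand: q_1*(p_1,p_2,I) = 0.8·I/p_1 and q_2* = 0.2·I/p_2.
Set q_1* = 9.6 in the demand function and solve for p_1: p_1 = 6.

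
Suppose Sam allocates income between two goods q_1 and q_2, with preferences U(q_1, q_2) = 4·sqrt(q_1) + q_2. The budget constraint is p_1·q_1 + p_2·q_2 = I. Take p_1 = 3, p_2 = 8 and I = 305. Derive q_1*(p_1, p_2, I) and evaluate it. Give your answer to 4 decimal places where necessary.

Solve: √q_1 = 2·p_2/p_1, so q_1*(p_1,p_2) = (2·p_2/p_1)², and q_2* = (I − p_1·q_1*)/p_2.
Plugging in: q_1* = (2·8/3)² = 28.4444.

q_1* = 28.4444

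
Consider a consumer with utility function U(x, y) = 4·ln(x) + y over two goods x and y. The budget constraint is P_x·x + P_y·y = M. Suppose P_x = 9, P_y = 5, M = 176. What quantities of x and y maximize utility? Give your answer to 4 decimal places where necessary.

x* = 2.2222, y* = 31.2

MU_x = 4/x, MU_y = 1. Tangency: 4/x = P_x/P_y.
So x*(P_x,P_y) = 4·P_y/P_x, independent of income; and y* = (M − 4·P_y)/P_y.
At the given prices: x* = 4·5/9 = 2.2222, and y* = 31.2.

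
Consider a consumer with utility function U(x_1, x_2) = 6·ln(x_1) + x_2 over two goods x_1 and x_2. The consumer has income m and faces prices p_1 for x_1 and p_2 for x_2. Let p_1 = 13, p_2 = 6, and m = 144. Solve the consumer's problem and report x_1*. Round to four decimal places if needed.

x_1* = 2.7692

MU_x_1 = 6/x_1, MU_x_2 = 1. Tangency: 6/x_1 = p_1/p_2.
So x_1*(p_1,p_2) = 6·p_2/p_1, independent of income; and x_2* = (m − 6·p_2)/p_2.
At the given prices: x_1* = 6·6/13 = 2.7692.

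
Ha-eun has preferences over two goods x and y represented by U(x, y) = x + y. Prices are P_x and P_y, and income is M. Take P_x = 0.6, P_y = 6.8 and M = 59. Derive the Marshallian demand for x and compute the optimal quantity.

x* = 98.3333

x gives more utility per dollar, so spend all income on x: x* = M/P_x, y* = 0.
Numerically: x* = 98.3333, y* = 0.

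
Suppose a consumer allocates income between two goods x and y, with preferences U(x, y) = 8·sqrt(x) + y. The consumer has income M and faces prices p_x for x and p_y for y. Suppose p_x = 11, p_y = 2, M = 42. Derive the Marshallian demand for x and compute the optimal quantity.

MU_x = 4/√x, MU_y = 1. Tangency: 4/√x = p_x/p_y.
Thus x* = (4·p_y/p_x)² — independent of M — with the rest of income spent on y.
Plugging in: x* = (4·2/11)² = 0.5289.

x* = 0.5289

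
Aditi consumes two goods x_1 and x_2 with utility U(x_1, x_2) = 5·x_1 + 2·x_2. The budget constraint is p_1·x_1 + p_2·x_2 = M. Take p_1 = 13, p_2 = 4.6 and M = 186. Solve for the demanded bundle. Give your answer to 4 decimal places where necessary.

x_1* = 0, x_2* = 40.4348

Numerically: x_1* = 0, x_2* = 40.4348.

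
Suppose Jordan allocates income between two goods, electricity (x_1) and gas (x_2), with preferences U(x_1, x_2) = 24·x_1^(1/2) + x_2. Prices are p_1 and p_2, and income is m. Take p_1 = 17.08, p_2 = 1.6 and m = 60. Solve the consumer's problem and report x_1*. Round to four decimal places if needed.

MU_x_1 = 12/√x_1, MU_x_2 = 1. Tangency: 12/√x_1 = p_1/p_2.
Solve: √x_1 = 12·p_2/p_1, so x_1*(p_1,p_2) = (12·p_2/p_1)², and x_2* = (m − p_1·x_1*)/p_2.
Plugging in: x_1* = (12·1.6/17.08)² = 1.2636.

x_1* = 1.2636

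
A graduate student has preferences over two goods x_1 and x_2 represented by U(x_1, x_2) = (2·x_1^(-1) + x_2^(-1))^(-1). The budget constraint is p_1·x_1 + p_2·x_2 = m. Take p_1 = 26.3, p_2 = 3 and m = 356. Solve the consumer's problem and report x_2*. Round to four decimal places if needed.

x_2* = 22.8765

MRS = MU_x_1/MU_x_2 = 2·(x_2/x_1)^(2). Set equal to p_1/p_2.
Hence x_2/x_1 = ((1/2)·p_1/p_2)^(1/(2)), i.e. raised to the 0.5 power.
With the ratio pinned down, the budget gives x_1* = m/(p_1 + p_2·(x_2/x_1)) and x_2* = (x_2/x_1)·x_1*.
Numerically x_2/x_1 = 2.093641, so x_1* = 356/(26.3 + 3·2.093641) = 10.9266 and x_2* = 2.093641·10.9266 = 22.8765.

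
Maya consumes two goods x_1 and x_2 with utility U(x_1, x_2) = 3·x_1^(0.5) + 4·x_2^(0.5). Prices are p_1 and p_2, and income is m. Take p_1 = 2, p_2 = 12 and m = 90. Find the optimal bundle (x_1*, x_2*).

x_1* = 34.7143, x_2* = 1.7143

MRS = MU_x_1/MU_x_2 = (3/4)·(x_2/x_1)^(0.5). Set equal to p_1/p_2.
Solve for the ratio: x_2/x_1 = [(4/3)·p_1/p_2]^(2).
Substitute x_2 = (x_2/x_1)·x_1 into the budget: x_1* = m/(p_1 + p_2·(x_2/x_1)).
Numerically x_2/x_1 = 0.049383, so x_1* = 90/(2 + 12·0.049383) = 34.7143 and x_2* = 0.049383·34.7143 = 1.7143.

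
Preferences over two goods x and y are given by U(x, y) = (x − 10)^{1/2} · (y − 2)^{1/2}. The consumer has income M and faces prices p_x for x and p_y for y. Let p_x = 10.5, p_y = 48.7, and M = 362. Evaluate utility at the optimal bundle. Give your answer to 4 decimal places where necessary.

Let x' = x−10, y' = y−2. MRS = y'/x' = p_x/p_y.
After buying the subsistence bundle (10, 2), a share 0.5 of the remaining income goes to x: x* = 10 + 0.5·(M − 10p_x − 2p_y)/p_x.
Discretionary income = 362 − 10·10.5 − 2·48.7 = 159.6; x* = 10 + 0.5·159.6/10.5 = 17.6; y* = 2 + 0.5·159.6/48.7 = 3.6386.
Utility at the optimum: U(17.6, 3.6386) = 3.5289.

V = 3.5289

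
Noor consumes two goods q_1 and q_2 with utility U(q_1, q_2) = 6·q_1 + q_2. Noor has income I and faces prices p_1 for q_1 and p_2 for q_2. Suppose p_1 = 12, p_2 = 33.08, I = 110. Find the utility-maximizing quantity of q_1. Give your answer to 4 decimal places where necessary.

Linear utility — the consumer picks whichever good has higher MU/price: 6/12 = 0.5 vs 1/33.08 = 0.0302.
q_1 gives more utility per dollar, so spend all income on q_1: q_1* = I/p_1, q_2* = 0.
Numerically: q_1* = 9.1667, q_2* = 0.

q_1* = 9.1667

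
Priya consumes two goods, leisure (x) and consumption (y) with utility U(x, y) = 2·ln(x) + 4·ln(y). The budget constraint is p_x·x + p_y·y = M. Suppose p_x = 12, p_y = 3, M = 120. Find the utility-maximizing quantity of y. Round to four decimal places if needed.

y* = 26.6667

The MRS is (1/2)·y/x. Set MRS = p_x/p_y.
Rearranging, p_y·y = 2·p_x·x. Substituting into the budget gives p_x·x·(1 + 2) = M.
Demand: x*(p_x,p_y,M) = 1/3·M/p_x and y* = 2/3·M/p_y.
At p_x=12, p_y=3, M=120: y* = 2/3·120/3 = 26.6667.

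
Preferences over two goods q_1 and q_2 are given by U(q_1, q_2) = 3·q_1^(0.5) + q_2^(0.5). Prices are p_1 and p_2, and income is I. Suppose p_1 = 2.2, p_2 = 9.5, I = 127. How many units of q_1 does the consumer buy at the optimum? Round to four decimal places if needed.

q_1* = 56.2792

With the ratio pinned down, the budget gives q_1* = I/(p_1 + p_2·(q_2/q_1)) and q_2* = (q_2/q_1)·q_1*.
Numerically q_2/q_1 = 0.005959, so q_1* = 127/(2.2 + 9.5·0.005959) = 56.2792.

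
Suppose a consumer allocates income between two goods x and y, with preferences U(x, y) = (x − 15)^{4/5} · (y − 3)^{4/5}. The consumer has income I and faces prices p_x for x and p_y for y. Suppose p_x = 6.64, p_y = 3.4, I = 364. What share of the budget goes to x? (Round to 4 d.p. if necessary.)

share on x = 0.6228

Let x' = x−15, y' = y−3. MRS = y'/x' = p_x/p_y.
Substituting into the budget: x* = 15 + 0.5·(I − 15·p_x − 3·p_y)/p_x, and y* = 3 + 0.5·(…)/p_y.
Discretionary income = 364 − 15·6.64 − 3·3.4 = 254.2; x* = 15 + 0.5·254.2/6.64 = 34.1416; y* = 3 + 0.5·254.2/3.4 = 40.3824.
Expenditure on x: 6.64·34.1416 = 226.7; share = 0.6228.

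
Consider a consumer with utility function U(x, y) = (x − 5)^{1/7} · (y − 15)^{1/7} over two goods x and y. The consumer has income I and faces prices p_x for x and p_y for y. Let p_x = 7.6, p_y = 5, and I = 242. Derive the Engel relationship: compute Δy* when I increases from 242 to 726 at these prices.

This is Cobb-Douglas in (x−5, y−15): tangency gives 1/7·p_y·(y−15) = 1/7·p_x·(x−5).
After buying the subsistence bundle (5, 15), a share 0.5 of the remaining income goes to x: x* = 5 + 0.5·(I − 5p_x − 15p_y)/p_x.
Discretionary income = 242 − 5·7.6 − 15·5 = 129; y* = 15 + 0.5·129/5 = 27.9.
At I' = 726: y* = 76.3. Change: 76.3 − 27.9 = 48.4.

Δy* = 48.4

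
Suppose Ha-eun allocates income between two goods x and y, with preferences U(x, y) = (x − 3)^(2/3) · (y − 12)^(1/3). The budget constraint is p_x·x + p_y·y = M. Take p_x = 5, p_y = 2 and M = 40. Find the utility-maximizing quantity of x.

x* = 3.1333

MRS = 2·(y−12)/(x−3). Tangency with p_x/p_y gives y−12 = (1/2)·(p_x/p_y)·(x−3).
Substituting into the budget: x* = 3 + 2/3·(M − 3·p_x − 12·p_y)/p_x, and y* = 12 + 1/3·(…)/p_y.
Discretionary income = 40 − 3·5 − 12·2 = 1; x* = 3 + 2/3·1/5 = 3.1333.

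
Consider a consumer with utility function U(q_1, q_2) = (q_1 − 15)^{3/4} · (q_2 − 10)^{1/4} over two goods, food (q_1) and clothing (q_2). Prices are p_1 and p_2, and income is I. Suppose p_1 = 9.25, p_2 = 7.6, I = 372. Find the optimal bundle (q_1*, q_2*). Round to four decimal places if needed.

q_1* = 27.75, q_2* = 15.1727

MRS = 3·(q_2−10)/(q_1−15). Tangency with p_1/p_2 gives q_2−10 = (1/3)·(p_1/p_2)·(q_1−15).
After buying the subsistence bundle (15, 10), a share 0.75 of the remaining income goes to q_1: q_1* = 15 + 0.75·(I − 15p_1 − 10p_2)/p_1.
Discretionary income = 372 − 15·9.25 − 10·7.6 = 157.25; q_1* = 15 + 0.75·157.25/9.25 = 27.75; q_2* = 10 + 0.25·157.25/7.6 = 15.1727.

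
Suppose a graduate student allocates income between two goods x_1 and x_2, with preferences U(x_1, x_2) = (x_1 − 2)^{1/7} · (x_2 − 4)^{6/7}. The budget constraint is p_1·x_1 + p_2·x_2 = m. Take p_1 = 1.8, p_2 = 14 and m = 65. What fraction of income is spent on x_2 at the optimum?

share on x_2 = 0.9327

MRS = (1/6)·(x_2−4)/(x_1−2). Tangency with p_1/p_2 gives x_2−4 = 6·(p_1/p_2)·(x_1−2).
Substituting into the budget: x_1* = 2 + 1/7·(m − 2·p_1 − 4·p_2)/p_1, and x_2* = 4 + 6/7·(…)/p_2.
Discretionary income = 65 − 2·1.8 − 4·14 = 5.4; x_1* = 2 + 1/7·5.4/1.8 = 2.4286; x_2* = 4 + 6/7·5.4/14 = 4.3306.
Expenditure on x_2: 14·4.3306 = 60.6286; share = 0.9327.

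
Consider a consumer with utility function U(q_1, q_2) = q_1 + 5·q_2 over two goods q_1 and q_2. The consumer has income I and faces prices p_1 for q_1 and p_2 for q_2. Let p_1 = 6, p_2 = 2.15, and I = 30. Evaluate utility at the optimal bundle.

Perfect substitutes: compare marginal utility per dollar. 1/p_1 vs 5/p_2 → 0.1667 vs 2.3256.
q_2 gives more utility per dollar, so spend all income on q_2: q_2* = I/p_2, q_1* = 0.
Numerically: q_1* = 0, q_2* = 13.9535.
Utility at the optimum: U(0, 13.9535) = 69.7674.

V = 69.7674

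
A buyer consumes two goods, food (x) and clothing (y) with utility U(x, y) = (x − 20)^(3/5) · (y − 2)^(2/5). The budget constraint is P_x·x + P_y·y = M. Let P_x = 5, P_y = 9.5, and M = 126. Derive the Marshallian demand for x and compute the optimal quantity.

MRS = (3/2)·(y−2)/(x−20). Tangency with P_x/P_y gives y−2 = (2/3)·(P_x/P_y)·(x−20).
Substituting into the budget: x* = 20 + 0.6·(M − 20·P_x − 2·P_y)/P_x, and y* = 2 + 0.4·(…)/P_y.
Discretionary income = 126 − 20·5 − 2·9.5 = 7; x* = 20 + 0.6·7/5 = 20.84.

x* = 20.84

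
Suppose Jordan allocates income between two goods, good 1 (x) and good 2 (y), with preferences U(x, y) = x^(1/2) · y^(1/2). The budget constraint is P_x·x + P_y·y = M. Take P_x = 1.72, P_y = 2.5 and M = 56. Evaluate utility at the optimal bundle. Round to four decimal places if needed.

Demand: x*(P_x,P_y,M) = 0.5·M/P_x and y* = 0.5·M/P_y.
At P_x=1.72, P_y=2.5, M=56: x* = 0.5·56/1.72 = 16.2791, y* = 11.2.
Utility at the optimum: U(16.2791, 11.2) = 13.5028.

V = 13.5028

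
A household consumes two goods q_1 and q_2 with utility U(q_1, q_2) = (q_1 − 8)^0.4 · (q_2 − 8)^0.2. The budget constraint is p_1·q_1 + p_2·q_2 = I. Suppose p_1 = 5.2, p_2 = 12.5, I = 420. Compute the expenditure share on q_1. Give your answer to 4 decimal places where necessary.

share on q_1 = 0.541

MRS = 2·(q_2−8)/(q_1−8). Tangency with p_1/p_2 gives q_2−8 = (1/2)·(p_1/p_2)·(q_1−8).
After buying the subsistence bundle (8, 8), a share 2/3 of the remaining income goes to q_1: q_1* = 8 + 2/3·(I − 8p_1 − 8p_2)/p_1.
Discretionary income = 420 − 8·5.2 − 8·12.5 = 278.4; q_1* = 8 + 2/3·278.4/5.2 = 43.6923; q_2* = 8 + 1/3·278.4/12.5 = 15.424.
Expenditure on q_1: 5.2·43.6923 = 227.2; share = 0.541.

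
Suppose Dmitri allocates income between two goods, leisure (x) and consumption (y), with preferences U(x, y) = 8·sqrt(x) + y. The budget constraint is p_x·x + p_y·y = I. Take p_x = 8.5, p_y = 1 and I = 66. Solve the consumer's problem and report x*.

x* = 0.2215

MU_x = 4/√x, MU_y = 1. Tangency: 4/√x = p_x/p_y.
Thus x* = (4·p_y/p_x)² — independent of I — with the rest of income spent on y.
Plugging in: x* = (4·1/8.5)² = 0.2215.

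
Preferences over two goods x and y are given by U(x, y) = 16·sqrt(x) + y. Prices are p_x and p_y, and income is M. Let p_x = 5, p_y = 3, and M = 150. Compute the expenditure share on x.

share on x = 0.768

MU_x = 8/√x, MU_y = 1. Tangency: 8/√x = p_x/p_y.
Thus x* = (8·p_y/p_x)² — independent of M — with the rest of income spent on y.
Plugging in: x* = (8·3/5)² = 23.04, y* = 11.6.
Expenditure on x: 5·23.04 = 115.2; share = 0.768.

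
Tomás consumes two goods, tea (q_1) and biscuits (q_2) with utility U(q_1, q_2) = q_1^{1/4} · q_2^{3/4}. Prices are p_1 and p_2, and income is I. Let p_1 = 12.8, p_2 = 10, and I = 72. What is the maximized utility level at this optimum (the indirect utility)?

MU_q_1/MU_q_2 = (0.25·q_2)/(0.75·q_1); tangency sets this equal to p_1/p_2.
So 0.25·p_2·q_2 = 0.75·p_1·q_1; combined with the budget, a share 0.25 of income goes to q_1.
Demand: q_1*(p_1,p_2,I) = 0.25·I/p_1 and q_2* = 0.75·I/p_2.
At p_1=12.8, p_2=10, I=72: q_1* = 0.25·72/12.8 = 1.4062, q_2* = 5.4.
Utility at the optimum: U(1.4062, 5.4) = 3.8575.

V = 3.8575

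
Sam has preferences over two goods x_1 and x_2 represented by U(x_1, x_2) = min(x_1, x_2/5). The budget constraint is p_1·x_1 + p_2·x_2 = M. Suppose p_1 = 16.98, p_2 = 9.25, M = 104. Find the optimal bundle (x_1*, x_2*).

x_1* = 1.6448, x_2* = 8.2239

Demand: x_1*(p_1,p_2,M) = M/(p_1 + 5·p_2), x_2* = 5·M/(p_1 + 5·p_2).
Here 16.98 + 5·9.25 = 63.23, giving x_1* = 1.6448 and x_2* = 8.2239.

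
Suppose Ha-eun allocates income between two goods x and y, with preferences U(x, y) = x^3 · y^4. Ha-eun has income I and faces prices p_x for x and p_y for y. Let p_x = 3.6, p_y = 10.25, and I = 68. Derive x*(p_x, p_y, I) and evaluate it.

The MRS is (3/4)·y/x. Set MRS = p_x/p_y.
Rearranging, p_y·y = (4/3)·p_x·x. Substituting into the budget gives p_x·x·(1 + (4/3)) = I.
Demand: x*(p_x,p_y,I) = 3/7·I/p_x and y* = 4/7·I/p_y.
At p_x=3.6, p_y=10.25, I=68: x* = 3/7·68/3.6 = 8.0952.

x* = 8.0952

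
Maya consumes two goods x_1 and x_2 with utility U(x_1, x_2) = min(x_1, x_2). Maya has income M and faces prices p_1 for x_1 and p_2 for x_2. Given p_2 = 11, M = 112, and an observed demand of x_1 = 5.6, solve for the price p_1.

p_1 = 9

Leontief preferences: the optimum is at the kink where x_1/1 = x_2/1, i.e. x_2 = x_1.
Budget: p_1·x_1 + p_2·x_1 = M, so (p_1 + p_2)·x_1 = M.
Demand: x_1*(p_1,p_2,M) = M/(p_1 + p_2), x_2* = M/(p_1 + p_2).
Set x_1* = 5.6 in the demand function and solve for p_1: p_1 = 9.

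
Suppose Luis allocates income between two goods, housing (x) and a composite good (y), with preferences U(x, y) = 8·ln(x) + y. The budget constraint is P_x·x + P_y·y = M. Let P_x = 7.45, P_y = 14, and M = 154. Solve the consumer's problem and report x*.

x* = 15.0336

MU_x = 8/x, MU_y = 1. Tangency: 8/x = P_x/P_y.
So x*(P_x,P_y) = 8·P_y/P_x, independent of income; and y* = (M − 8·P_y)/P_y.
At the given prices: x* = 8·14/7.45 = 15.0336.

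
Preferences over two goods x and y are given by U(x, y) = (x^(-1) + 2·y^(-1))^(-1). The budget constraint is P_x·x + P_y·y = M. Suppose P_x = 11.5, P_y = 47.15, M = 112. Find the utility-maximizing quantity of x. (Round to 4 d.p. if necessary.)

x* = 2.5208

Substitute y = (y/x)·x into the budget: x* = M/(P_x + P_y·(y/x)).
Numerically y/x = 0.69843, so x* = 112/(11.5 + 47.15·0.69843) = 2.5208.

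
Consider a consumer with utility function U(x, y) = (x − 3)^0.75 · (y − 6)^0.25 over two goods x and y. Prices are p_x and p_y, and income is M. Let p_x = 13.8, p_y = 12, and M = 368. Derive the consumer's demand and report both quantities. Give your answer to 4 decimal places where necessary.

x* = 16.837, y* = 11.3042

Let x' = x−3, y' = y−6. MRS = 3·y'/x' = p_x/p_y.
After buying the subsistence bundle (3, 6), a share 0.75 of the remaining income goes to x: x* = 3 + 0.75·(M − 3p_x − 6p_y)/p_x.
Discretionary income = 368 − 3·13.8 − 6·12 = 254.6; x* = 3 + 0.75·254.6/13.8 = 16.837; y* = 6 + 0.25·254.6/12 = 11.3042.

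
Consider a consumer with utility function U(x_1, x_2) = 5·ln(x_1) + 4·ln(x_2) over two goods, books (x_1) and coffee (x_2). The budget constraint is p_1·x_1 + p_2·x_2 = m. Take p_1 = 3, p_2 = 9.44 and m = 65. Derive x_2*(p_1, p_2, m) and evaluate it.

The MRS is (5/4)·x_2/x_1. Set MRS = p_1/p_2.
Rearranging, p_2·x_2 = (4/5)·p_1·x_1. Substituting into the budget gives p_1·x_1·(1 + (4/5)) = m.
Demand: x_1*(p_1,p_2,m) = 5/9·m/p_1 and x_2* = 4/9·m/p_2.
At p_1=3, p_2=9.44, m=65: x_2* = 4/9·65/9.44 = 3.0603.

x_2* = 3.0603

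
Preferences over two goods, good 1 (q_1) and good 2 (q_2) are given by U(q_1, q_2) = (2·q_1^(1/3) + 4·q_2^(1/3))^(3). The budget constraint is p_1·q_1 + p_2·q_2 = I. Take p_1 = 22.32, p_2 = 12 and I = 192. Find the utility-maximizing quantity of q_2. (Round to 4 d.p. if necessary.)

From the CES first-order condition, (1/2)·(q_2/q_1)^(2/3) = p_1/p_2.
Solve for the ratio: q_2/q_1 = [2·p_1/p_2]^(1.5).
With the ratio pinned down, the budget gives q_1* = I/(p_1 + p_2·(q_2/q_1)) and q_2* = (q_2/q_1)·q_1*.
Numerically q_2/q_1 = 7.174876, so q_1* = 192/(22.32 + 12·7.174876) = 1.7709 and q_2* = 7.174876·1.7709 = 12.7061.

q_2* = 12.7061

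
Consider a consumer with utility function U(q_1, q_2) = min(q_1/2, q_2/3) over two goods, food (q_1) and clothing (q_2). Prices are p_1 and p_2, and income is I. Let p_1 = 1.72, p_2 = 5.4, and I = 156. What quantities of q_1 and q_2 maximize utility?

q_1* = 15.8859, q_2* = 23.8289

Leontief preferences: the optimum is at the kink where q_1/2 = q_2/3, i.e. q_2 = (3/2)·q_1.
Budget: p_1·q_1 + p_2·(3/2)·q_1 = I, so (2·p_1 + 3·p_2)·q_1 = 2·I.
Demand: q_1*(p_1,p_2,I) = 2·I/(2·p_1 + 3·p_2), q_2* = 3·I/(2·p_1 + 3·p_2).
Here 2·1.72 + 3·5.4 = 19.64, giving q_1* = 15.8859 and q_2* = 23.8289.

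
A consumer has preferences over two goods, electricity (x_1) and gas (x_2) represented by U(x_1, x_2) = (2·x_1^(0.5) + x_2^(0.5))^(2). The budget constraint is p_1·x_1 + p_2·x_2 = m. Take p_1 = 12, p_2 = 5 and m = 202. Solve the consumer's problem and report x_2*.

MRS = MU_x_1/MU_x_2 = 2·(x_2/x_1)^(0.5). Set equal to p_1/p_2.
Hence x_2/x_1 = ((1/2)·p_1/p_2)^(1/(0.5)), i.e. raised to the 2 power.
Substitute x_2 = (x_2/x_1)·x_1 into the budget: x_1* = m/(p_1 + p_2·(x_2/x_1)).
Numerically x_2/x_1 = 1.44, so x_1* = 202/(12 + 5·1.44) = 10.5208 and x_2* = 1.44·10.5208 = 15.15.

x_2* = 15.15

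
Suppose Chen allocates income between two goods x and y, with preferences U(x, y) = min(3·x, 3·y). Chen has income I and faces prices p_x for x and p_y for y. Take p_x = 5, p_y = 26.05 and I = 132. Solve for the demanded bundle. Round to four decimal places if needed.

x* = 4.2512, y* = 4.2512

With perfect complements, no substitution: consume in ratio x:y = 3:3.
Budget: p_x·x + p_y·x = I, so (3·p_x + 3·p_y)·x = 3·I.
Demand: x*(p_x,p_y,I) = 3·I/(3·p_x + 3·p_y), y* = 3·I/(3·p_x + 3·p_y).
Here 3·5 + 3·26.05 = 93.15, giving x* = 4.2512 and y* = 4.2512.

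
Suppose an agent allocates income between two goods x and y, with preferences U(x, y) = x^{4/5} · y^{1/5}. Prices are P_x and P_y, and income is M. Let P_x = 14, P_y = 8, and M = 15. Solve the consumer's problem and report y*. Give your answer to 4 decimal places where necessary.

y* = 0.375

Tangency: MRS = 4·y/x = P_x/P_y.
Rearranging, P_y·y = (1/4)·P_x·x. Substituting into the budget gives P_x·x·(1 + (1/4)) = M.
Demand: x*(P_x,P_y,M) = 0.8·M/P_x and y* = 0.2·M/P_y.
At P_x=14, P_y=8, M=15: y* = 0.2·15/8 = 0.375.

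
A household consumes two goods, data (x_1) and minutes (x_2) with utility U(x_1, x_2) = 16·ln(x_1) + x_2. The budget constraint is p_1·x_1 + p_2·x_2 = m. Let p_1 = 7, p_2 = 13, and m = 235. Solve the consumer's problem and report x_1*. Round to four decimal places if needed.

x_1* = 29.7143

Set MRS = p_1/p_2: (16/x_1)/1 = p_1/p_2.
So x_1*(p_1,p_2) = 16·p_2/p_1, independent of income; and x_2* = (m − 16·p_2)/p_2.
At the given prices: x_1* = 16·13/7 = 29.7143.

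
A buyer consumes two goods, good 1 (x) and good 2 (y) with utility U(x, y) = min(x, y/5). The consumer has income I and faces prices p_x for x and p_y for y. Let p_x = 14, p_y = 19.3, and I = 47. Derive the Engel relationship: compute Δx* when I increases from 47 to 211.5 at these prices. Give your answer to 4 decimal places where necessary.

With perfect complements, no substitution: consume in ratio x:y = 1:5.
Budget: p_x·x + p_y·5·x = I, so (p_x + 5·p_y)·x = I.
Demand: x*(p_x,p_y,I) = I/(p_x + 5·p_y), y* = 5·I/(p_x + 5·p_y).
Here 14 + 5·19.3 = 110.5, giving x* = 0.4253.
At I' = 211.5: x* = 1.914. Change: 1.914 − 0.4253 = 1.4887.

Δx* = 1.4887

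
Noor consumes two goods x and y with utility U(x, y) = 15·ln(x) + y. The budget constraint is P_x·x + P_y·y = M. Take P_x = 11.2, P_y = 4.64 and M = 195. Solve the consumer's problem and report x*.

x* = 6.2143

Set MRS = P_x/P_y: (15/x)/1 = P_x/P_y.
So x*(P_x,P_y) = 15·P_y/P_x, independent of income; and y* = (M − 15·P_y)/P_y.
At the given prices: x* = 15·4.64/11.2 = 6.2143.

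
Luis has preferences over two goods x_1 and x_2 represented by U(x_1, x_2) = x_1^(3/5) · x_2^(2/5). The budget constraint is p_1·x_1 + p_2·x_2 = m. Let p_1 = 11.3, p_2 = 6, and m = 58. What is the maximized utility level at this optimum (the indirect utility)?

MU_x_1/MU_x_2 = (0.6·x_2)/(0.4·x_1); tangency sets this equal to p_1/p_2.
Rearranging, p_2·x_2 = (2/3)·p_1·x_1. Substituting into the budget gives p_1·x_1·(1 + (2/3)) = m.
Demand: x_1*(p_1,p_2,m) = 0.6·m/p_1 and x_2* = 0.4·m/p_2.
At p_1=11.3, p_2=6, m=58: x_1* = 0.6·58/11.3 = 3.0796, x_2* = 3.8667.
Utility at the optimum: U(3.0796, 3.8667) = 3.3731.

V = 3.3731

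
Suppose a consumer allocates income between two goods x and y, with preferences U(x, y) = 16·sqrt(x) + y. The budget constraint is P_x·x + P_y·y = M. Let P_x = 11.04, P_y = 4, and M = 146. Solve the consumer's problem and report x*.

Utility is quasi-linear in y; the FOC for x is 8/√x = P_x/P_y.
Thus x* = (8·P_y/P_x)² — independent of M — with the rest of income spent on y.
Plugging in: x* = (8·4/11.04)² = 8.4016.

x* = 8.4016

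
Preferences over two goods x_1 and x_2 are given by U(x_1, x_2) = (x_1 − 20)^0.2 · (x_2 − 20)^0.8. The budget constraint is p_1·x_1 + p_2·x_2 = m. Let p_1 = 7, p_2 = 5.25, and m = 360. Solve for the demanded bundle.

x_1* = 23.2857, x_2* = 37.5238

MRS = (1/4)·(x_2−20)/(x_1−20). Tangency with p_1/p_2 gives x_2−20 = 4·(p_1/p_2)·(x_1−20).
Substituting into the budget: x_1* = 20 + 0.2·(m − 20·p_1 − 20·p_2)/p_1, and x_2* = 20 + 0.8·(…)/p_2.
Discretionary income = 360 − 20·7 − 20·5.25 = 115; x_1* = 20 + 0.2·115/7 = 23.2857; x_2* = 20 + 0.8·115/5.25 = 37.5238.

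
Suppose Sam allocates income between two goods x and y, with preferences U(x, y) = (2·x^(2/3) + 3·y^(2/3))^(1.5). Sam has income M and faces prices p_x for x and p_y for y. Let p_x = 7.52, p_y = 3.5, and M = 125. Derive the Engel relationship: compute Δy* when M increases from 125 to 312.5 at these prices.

Δy* = 50.3404

MU_x ∝ 2·x^(-1/3), MU_y ∝ 3·y^(-1/3), so MRS = (2/3)·(y/x)^(1/3) = p_x/p_y.
Hence y/x = ((3/2)·p_x/p_y)^(1/(1/3)), i.e. raised to the 3 power.
With the ratio pinned down, the budget gives x* = M/(p_x + p_y·(y/x)) and y* = (y/x)·x*.
Numerically y/x = 33.475199, so x* = 125/(7.52 + 3.5·33.475199) = 1.0025 and y* = 33.475199·1.0025 = 33.5603.
At M' = 312.5: y* = 83.9006. Change: 83.9006 − 33.5603 = 50.3404.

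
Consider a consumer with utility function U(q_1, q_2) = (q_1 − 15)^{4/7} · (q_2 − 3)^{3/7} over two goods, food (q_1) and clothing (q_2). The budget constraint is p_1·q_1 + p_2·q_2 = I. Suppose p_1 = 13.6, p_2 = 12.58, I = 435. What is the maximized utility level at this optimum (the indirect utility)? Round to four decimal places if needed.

Let q_1' = q_1−15, q_2' = q_2−3. MRS = (4/3)·q_2'/q_1' = p_1/p_2.
After buying the subsistence bundle (15, 3), a share 4/7 of the remaining income goes to q_1: q_1* = 15 + 4/7·(I − 15p_1 − 3p_2)/p_1.
Discretionary income = 435 − 15·13.6 − 3·12.58 = 193.26; q_1* = 15 + 4/7·193.26/13.6 = 23.1202; q_2* = 3 + 3/7·193.26/12.58 = 9.5839.
Utility at the optimum: U(23.1202, 9.5839) = 7.4222.

V = 7.4222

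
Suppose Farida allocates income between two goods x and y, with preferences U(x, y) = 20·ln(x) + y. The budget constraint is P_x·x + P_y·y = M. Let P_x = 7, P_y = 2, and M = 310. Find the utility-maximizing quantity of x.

At the given prices: x* = 20·2/7 = 5.7143.

x* = 5.7143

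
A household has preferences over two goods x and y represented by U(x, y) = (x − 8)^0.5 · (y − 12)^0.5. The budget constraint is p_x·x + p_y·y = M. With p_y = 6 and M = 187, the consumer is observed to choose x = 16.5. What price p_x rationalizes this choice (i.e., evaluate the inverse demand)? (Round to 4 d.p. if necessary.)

Let x' = x−8, y' = y−12. MRS = y'/x' = p_x/p_y.
Substituting into the budget: x* = 8 + 0.5·(M − 8·p_x − 12·p_y)/p_x, and y* = 12 + 0.5·(…)/p_y.
Set x* = 16.5 in the demand function and solve for p_x: p_x = 4.6.

p_x = 4.6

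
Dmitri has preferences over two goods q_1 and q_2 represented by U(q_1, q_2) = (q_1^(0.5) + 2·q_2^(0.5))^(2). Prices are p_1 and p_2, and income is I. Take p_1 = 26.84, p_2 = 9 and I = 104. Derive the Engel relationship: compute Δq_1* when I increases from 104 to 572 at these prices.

Substitute q_2 = (q_2/q_1)·q_1 into the budget: q_1* = I/(p_1 + p_2·(q_2/q_1)).
Numerically q_2/q_1 = 35.574598, so q_1* = 104/(26.84 + 9·35.574598) = 0.2997.
At I' = 572: q_1* = 1.6484. Change: 1.6484 − 0.2997 = 1.3487.

Δq_1* = 1.3487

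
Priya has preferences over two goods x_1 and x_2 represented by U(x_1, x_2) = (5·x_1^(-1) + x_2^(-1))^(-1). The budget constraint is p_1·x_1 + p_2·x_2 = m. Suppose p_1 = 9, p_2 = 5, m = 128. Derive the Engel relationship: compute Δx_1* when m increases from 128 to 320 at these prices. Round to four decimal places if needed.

Substitute x_2 = (x_2/x_1)·x_1 into the budget: x_1* = m/(p_1 + p_2·(x_2/x_1)).
Numerically x_2/x_1 = 0.6, so x_1* = 128/(9 + 5·0.6) = 10.6667.
At m' = 320: x_1* = 26.6667. Change: 26.6667 − 10.6667 = 16.

Δx_1* = 16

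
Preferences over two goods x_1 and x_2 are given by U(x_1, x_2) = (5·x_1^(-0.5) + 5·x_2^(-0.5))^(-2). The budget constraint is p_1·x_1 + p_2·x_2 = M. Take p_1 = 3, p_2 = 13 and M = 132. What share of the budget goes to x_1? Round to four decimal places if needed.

From the CES first-order condition, (x_2/x_1)^(1.5) = p_1/p_2.
Solve for the ratio: x_2/x_1 = [p_1/p_2]^(2/3).
Substitute x_2 = (x_2/x_1)·x_1 into the budget: x_1* = M/(p_1 + p_2·(x_2/x_1)).
Numerically x_2/x_1 = 0.376229, so x_1* = 132/(3 + 13·0.376229) = 16.728 and x_2* = 0.376229·16.728 = 6.2935.
Expenditure on x_1: 3·16.728 = 50.1839; share = 0.3802.

share on x_1 = 0.3802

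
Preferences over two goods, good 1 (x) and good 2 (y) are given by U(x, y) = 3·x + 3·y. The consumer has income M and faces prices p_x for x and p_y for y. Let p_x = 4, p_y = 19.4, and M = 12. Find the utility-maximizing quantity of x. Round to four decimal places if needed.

x* = 3

Linear utility — the consumer picks whichever good has higher MU/price: 3/4 = 0.75 vs 3/19.4 = 0.1546.
x gives more utility per dollar, so spend all income on x: x* = M/p_x, y* = 0.
Numerically: x* = 3, y* = 0.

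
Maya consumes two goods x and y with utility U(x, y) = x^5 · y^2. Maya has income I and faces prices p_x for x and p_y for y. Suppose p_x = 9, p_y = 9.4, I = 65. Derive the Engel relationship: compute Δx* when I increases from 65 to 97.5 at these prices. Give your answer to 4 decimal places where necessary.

The MRS is (5/2)·y/x. Set MRS = p_x/p_y.
So 5·p_y·y = 2·p_x·x; combined with the budget, a share 5/7 of income goes to x.
Demand: x*(p_x,p_y,I) = 5/7·I/p_x and y* = 2/7·I/p_y.
At p_x=9, p_y=9.4, I=65: x* = 5/7·65/9 = 5.1587.
At I' = 97.5: x* = 7.7381. Change: 7.7381 − 5.1587 = 2.5794.

Δx* = 2.5794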